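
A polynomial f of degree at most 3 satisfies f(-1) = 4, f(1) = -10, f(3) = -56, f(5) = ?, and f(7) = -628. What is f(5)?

The 4 known points determine the degree-3 polynomial uniquely.
Write f(u) = au^3 + bu^2 + cu + d. Substituting each data point gives a linear system:
  -a + b - c + d = 4
  a + b + c + d = -10
  27a + 9b + 3c + d = -56
  343a + 49b + 7c + d = -628
Solving the system yields a = -2, b = 2, c = -5, d = -5.
So f(u) = -2u^3 + 2u^2 - 5u - 5.
Then f(5) = -230.

-230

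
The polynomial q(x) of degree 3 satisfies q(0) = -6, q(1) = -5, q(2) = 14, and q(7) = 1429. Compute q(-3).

-201

Using the Lagrange interpolation formula with nodes 0, 1, 2, 7:
  L_0(x) = (x - 1)(x - 2)(x - 7) / -14
  L_1(x) = x(x - 2)(x - 7) / 6
  L_2(x) = x(x - 1)(x - 7) / -10
  L_3(x) = x(x - 1)(x - 2) / 210
Then q(x) = -6·L_0(x) - 5·L_1(x) + 14·L_2(x) + 1429·L_3(x).
Expanding and collecting terms gives q(x) = 5x^3 - 6x^2 + 2x - 6.
Evaluating at x = -3: q(-3) = -201.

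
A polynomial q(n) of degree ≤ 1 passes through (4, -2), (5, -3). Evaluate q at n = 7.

Using the Lagrange interpolation formula with nodes 4, 5:
  L_0(n) = (n - 5) / -1
  L_1(n) = (n - 4) / 1
Then q(n) = -2·L_0(n) - 3·L_1(n).
Expanding and collecting terms gives q(n) = -n + 2.
Evaluating at n = 7: q(7) = -5.

-5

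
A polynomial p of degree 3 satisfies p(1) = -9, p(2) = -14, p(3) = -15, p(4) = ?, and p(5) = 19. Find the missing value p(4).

The 4 known points determine the degree-3 polynomial uniquely.
Write p(x) = ax^3 + bx^2 + cx + d. Substituting each data point gives a linear system:
  a + b + c + d = -9
  8a + 4b + 2c + d = -14
  27a + 9b + 3c + d = -15
  125a + 25b + 5c + d = 19
Solving the system yields a = 1, b = -4, c = 0, d = -6.
So p(x) = x³ - 4x² - 6.
Then p(4) = -6.

-6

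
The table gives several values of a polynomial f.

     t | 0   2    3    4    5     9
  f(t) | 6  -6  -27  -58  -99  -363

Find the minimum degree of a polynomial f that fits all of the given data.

Divided differences on the nodes 0, 2, 3, 4, 5, 9:
  order 0: 6  -6  -27  -58  -99  -363
  order 1: -6  -21  -31  -41  -66
  order 2: -5  -5  -5  -5
  order 3: 0  0  0
  order 4: 0  0
  order 5: 0
The order-2 divided differences are all -5 (nonzero) and every higher order vanishes, so the data lies on a polynomial of degree exactly 2.

2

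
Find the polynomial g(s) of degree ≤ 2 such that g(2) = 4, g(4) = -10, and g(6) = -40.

g(s) = -2s^2 + 5s + 2

Write g(s) = as^2 + bs + c. Substituting each data point gives a linear system:
  4a + 2b + c = 4
  16a + 4b + c = -10
  36a + 6b + c = -40
Solving the system yields a = -2, b = 5, c = 2.
So g(s) = -2s^2 + 5s + 2.
Check: g(6) = -40. ✓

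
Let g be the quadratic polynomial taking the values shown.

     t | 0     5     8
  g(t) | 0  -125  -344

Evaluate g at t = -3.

Write g(t) = at^2 + bt + c. Substituting each data point gives a linear system:
  c = 0
  25a + 5b + c = -125
  64a + 8b + c = -344
Solving the system yields a = -6, b = 5, c = 0.
So g(t) = -6t^2 + 5t.
Then g(-3) = -69.

-69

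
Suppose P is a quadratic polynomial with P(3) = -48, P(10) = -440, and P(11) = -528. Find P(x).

Write P(x) = ax^2 + bx + c. Substituting each data point gives a linear system:
  9a + 3b + c = -48
  100a + 10b + c = -440
  121a + 11b + c = -528
Solving the system yields a = -4, b = -4, c = 0.
So P(x) = -4x^2 - 4x.
Check: P(3) = -48. ✓

P(x) = -4x^2 - 4x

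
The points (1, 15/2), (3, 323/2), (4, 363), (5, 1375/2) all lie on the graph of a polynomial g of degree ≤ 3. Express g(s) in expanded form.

Write g(s) = as^3 + bs^2 + cs + d. Substituting each data point gives a linear system:
  a + b + c + d = 15/2
  27a + 9b + 3c + d = 323/2
  64a + 16b + 4c + d = 363
  125a + 25b + 5c + d = 1375/2
Solving the system yields a = 5, b = 3/2, c = 6, d = -5.
So g(s) = 5s³ + (3/2)s² + 6s - 5.
Check: g(4) = 363. ✓

g(s) = 5s^3 + (3/2)s^2 + 6s - 5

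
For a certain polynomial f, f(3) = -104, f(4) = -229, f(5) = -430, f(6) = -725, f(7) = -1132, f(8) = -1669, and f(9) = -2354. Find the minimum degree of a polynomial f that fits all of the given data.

3

Forward differences of the values at x = 3, 4, 5, 6, 7, 8, 9:
  f  : -104  -229  -430  -725  -1132  -1669  -2354
  Δ  : -125  -201  -295  -407  -537  -685
  Δ^2: -76  -94  -112  -130  -148
  Δ^3: -18  -18  -18  -18
  Δ^4: 0  0  0
  Δ^5: 0  0
  Δ^6: 0
The third differences are constant (-18) and nonzero, while all higher differences vanish, so the minimal degree is 3.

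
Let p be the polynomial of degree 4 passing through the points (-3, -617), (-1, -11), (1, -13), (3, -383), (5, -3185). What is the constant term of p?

-5

Write p(u) = au^4 + bu^3 + cu^2 + du + e. Substituting each data point gives a linear system:
  81a - 27b + 9c - 3d + e = -617
  a - b + c - d + e = -11
  a + b + c + d + e = -13
  81a + 27b + 9c + 3d + e = -383
  625a + 125b + 25c + 5d + e = -3185
Solving the system yields a = -6, b = 5, c = -1, d = -6, e = -5.
So p(u) = -6u^4 + 5u^3 - u^2 - 6u - 5.
The constant term is -5.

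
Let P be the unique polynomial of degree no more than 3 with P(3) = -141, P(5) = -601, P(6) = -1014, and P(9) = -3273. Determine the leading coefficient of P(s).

-4

Write P(s) = as^3 + bs^2 + cs + d. Substituting each data point gives a linear system:
  27a + 9b + 3c + d = -141
  125a + 25b + 5c + d = -601
  216a + 36b + 6c + d = -1014
  729a + 81b + 9c + d = -3273
Solving the system yields a = -4, b = -5, c = 6, d = -6.
So P(s) = -4s³ - 5s² + 6s - 6.
The leading coefficient is -4.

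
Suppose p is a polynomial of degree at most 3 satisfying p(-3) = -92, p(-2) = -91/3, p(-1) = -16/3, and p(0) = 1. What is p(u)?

Write p(u) = au^3 + bu^2 + cu + d. Substituting each data point gives a linear system:
  -27a + 9b - 3c + d = -92
  -8a + 4b - 2c + d = -91/3
  -a + b - c + d = -16/3
  d = 1
Solving the system yields a = 3, b = -1/3, c = 3, d = 1.
So p(u) = 3u³ - (1/3)u² + 3u + 1.
Check: p(-3) = -92. ✓

p(u) = 3u^3 - (1/3)u^2 + 3u + 1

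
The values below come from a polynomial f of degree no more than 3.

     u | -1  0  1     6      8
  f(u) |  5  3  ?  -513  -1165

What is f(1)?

The 4 known points determine the degree-3 polynomial uniquely.
Write f(u) = au^3 + bu^2 + cu + d. Substituting each data point gives a linear system:
  -a + b - c + d = 5
  d = 3
  216a + 36b + 6c + d = -513
  512a + 64b + 8c + d = -1165
Solving the system yields a = -2, b = -2, c = -2, d = 3.
So f(u) = -2u³ - 2u² - 2u + 3.
Then f(1) = -3.

-3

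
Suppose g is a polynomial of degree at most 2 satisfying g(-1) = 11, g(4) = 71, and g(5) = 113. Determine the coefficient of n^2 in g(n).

5

Write g(n) = an^2 + bn + c. Substituting each data point gives a linear system:
  a - b + c = 11
  16a + 4b + c = 71
  25a + 5b + c = 113
Solving the system yields a = 5, b = -3, c = 3.
So g(n) = 5n² - 3n + 3.
The leading coefficient is 5.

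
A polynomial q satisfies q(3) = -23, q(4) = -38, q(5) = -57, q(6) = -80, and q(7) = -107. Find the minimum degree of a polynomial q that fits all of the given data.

2

Forward differences of the values at t = 3, 4, 5, 6, 7:
  q  : -23  -38  -57  -80  -107
  Δ  : -15  -19  -23  -27
  Δ^2: -4  -4  -4
  Δ^3: 0  0
  Δ^4: 0
The second differences are constant (-4) and nonzero, while all higher differences vanish, so the minimal degree is 2.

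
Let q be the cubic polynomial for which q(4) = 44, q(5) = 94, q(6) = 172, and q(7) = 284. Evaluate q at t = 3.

16

Forward differences of the values at t = 4, 5, 6, 7:
  q  : 44  94  172  284
  Δ  : 50  78  112
  Δ^2: 28  34
  Δ^3: 6
The third differences are constant, confirming degree 3.
Interpolating (Newton forward form) and evaluating at t = 3 gives q(3) = 16.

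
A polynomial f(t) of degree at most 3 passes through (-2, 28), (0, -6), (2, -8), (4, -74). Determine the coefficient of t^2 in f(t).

Write f(t) = at^3 + bt^2 + ct + d. Substituting each data point gives a linear system:
  -8a + 4b - 2c + d = 28
  d = -6
  8a + 4b + 2c + d = -8
  64a + 16b + 4c + d = -74
Solving the system yields a = -2, b = 4, c = -1, d = -6.
So f(t) = -2t^3 + 4t^2 - t - 6.
The coefficient of t^2 is 4.

4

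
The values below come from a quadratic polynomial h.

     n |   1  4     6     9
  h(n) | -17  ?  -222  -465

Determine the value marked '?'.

The 3 known points determine the degree-2 polynomial uniquely.
Write h(n) = an^2 + bn + c. Substituting each data point gives a linear system:
  a + b + c = -17
  36a + 6b + c = -222
  81a + 9b + c = -465
Solving the system yields a = -5, b = -6, c = -6.
So h(n) = -5n^2 - 6n - 6.
Then h(4) = -110.

-110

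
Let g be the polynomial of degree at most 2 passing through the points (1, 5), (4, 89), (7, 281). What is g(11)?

Using the Lagrange interpolation formula with nodes 1, 4, 7:
  L_0(t) = (t - 4)(t - 7) / 18
  L_1(t) = (t - 1)(t - 7) / -9
  L_2(t) = (t - 1)(t - 4) / 18
Then g(t) = 5·L_0(t) + 89·L_1(t) + 281·L_2(t).
Expanding and collecting terms gives g(t) = 6t^2 - 2t + 1.
Evaluating at t = 11: g(11) = 705.

705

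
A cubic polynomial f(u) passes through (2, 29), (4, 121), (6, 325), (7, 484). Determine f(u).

Write f(u) = au^3 + bu^2 + cu + d. Substituting each data point gives a linear system:
  8a + 4b + 2c + d = 29
  64a + 16b + 4c + d = 121
  216a + 36b + 6c + d = 325
  343a + 49b + 7c + d = 484
Solving the system yields a = 1, b = 2, c = 6, d = 1.
So f(u) = u³ + 2u² + 6u + 1.
Check: f(6) = 325. ✓

f(u) = u^3 + 2u^2 + 6u + 1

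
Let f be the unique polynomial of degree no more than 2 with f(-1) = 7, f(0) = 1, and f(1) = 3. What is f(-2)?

Write f(t) = at^2 + bt + c. Substituting each data point gives a linear system:
  a - b + c = 7
  c = 1
  a + b + c = 3
Solving the system yields a = 4, b = -2, c = 1.
So f(t) = 4t^2 - 2t + 1.
Then f(-2) = 21.

21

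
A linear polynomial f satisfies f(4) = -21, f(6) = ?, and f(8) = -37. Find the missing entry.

The 2 known points determine the degree-1 polynomial uniquely.
Write f(x) = ax + b. Substituting each data point gives a linear system:
  4a + b = -21
  8a + b = -37
Solving the system yields a = -4, b = -5.
So f(x) = -4x - 5.
Then f(6) = -29.

-29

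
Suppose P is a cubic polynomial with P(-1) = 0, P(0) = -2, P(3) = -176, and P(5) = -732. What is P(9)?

-3980

Write P(u) = au^3 + bu^2 + cu + d. Substituting each data point gives a linear system:
  -a + b - c + d = 0
  d = -2
  27a + 9b + 3c + d = -176
  125a + 25b + 5c + d = -732
Solving the system yields a = -5, b = -4, c = -1, d = -2.
So P(u) = -5u^3 - 4u^2 - u - 2.
Then P(9) = -3980.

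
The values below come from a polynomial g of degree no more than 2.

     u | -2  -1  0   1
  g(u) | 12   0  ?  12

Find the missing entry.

On equispaced nodes a degree-2 polynomial has vanishing third forward difference, so
  - g(-2) + 3·g(-1) - 3·g(0) + g(1) = 0.
Substituting the known values and solving for g(0):
  -3·g(0) = 0
  g(0) = 0.

0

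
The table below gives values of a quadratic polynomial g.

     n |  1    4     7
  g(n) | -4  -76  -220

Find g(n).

Write g(n) = an^2 + bn + c. Substituting each data point gives a linear system:
  a + b + c = -4
  16a + 4b + c = -76
  49a + 7b + c = -220
Solving the system yields a = -4, b = -4, c = 4.
So g(n) = -4n² - 4n + 4.
Check: g(4) = -76. ✓

g(n) = -4n^2 - 4n + 4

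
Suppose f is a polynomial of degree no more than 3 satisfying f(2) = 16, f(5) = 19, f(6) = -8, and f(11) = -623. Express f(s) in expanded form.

f(s) = -s^3 + 6s^2 - 2s + 4

Write f(s) = as^3 + bs^2 + cs + d. Substituting each data point gives a linear system:
  8a + 4b + 2c + d = 16
  125a + 25b + 5c + d = 19
  216a + 36b + 6c + d = -8
  1331a + 121b + 11c + d = -623
Solving the system yields a = -1, b = 6, c = -2, d = 4.
So f(s) = -s^3 + 6s^2 - 2s + 4.
Check: f(5) = 19. ✓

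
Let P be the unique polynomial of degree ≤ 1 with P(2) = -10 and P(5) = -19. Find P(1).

Using the Lagrange interpolation formula with nodes 2, 5:
  L_0(t) = (t - 5) / -3
  L_1(t) = (t - 2) / 3
Then P(t) = -10·L_0(t) - 19·L_1(t).
Expanding and collecting terms gives P(t) = -3t - 4.
Evaluating at t = 1: P(1) = -7.

-7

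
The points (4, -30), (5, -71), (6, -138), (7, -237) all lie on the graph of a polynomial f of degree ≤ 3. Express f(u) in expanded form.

Write f(u) = au^3 + bu^2 + cu + d. Substituting each data point gives a linear system:
  64a + 16b + 4c + d = -30
  125a + 25b + 5c + d = -71
  216a + 36b + 6c + d = -138
  343a + 49b + 7c + d = -237
Solving the system yields a = -1, b = 2, c = 2, d = -6.
So f(u) = -u^3 + 2u^2 + 2u - 6.
Check: f(7) = -237. ✓

f(u) = -u^3 + 2u^2 + 2u - 6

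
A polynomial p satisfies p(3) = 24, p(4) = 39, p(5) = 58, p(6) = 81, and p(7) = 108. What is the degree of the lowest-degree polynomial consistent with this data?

Forward differences of the values at x = 3, 4, 5, 6, 7:
  p  : 24  39  58  81  108
  Δ  : 15  19  23  27
  Δ^2: 4  4  4
  Δ^3: 0  0
  Δ^4: 0
The second differences are constant (4) and nonzero, while all higher differences vanish, so the minimal degree is 2.

2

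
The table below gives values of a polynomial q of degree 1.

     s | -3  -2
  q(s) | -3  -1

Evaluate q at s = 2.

7

Write q(s) = as + b. Substituting each data point gives a linear system:
  -3a + b = -3
  -2a + b = -1
Solving the system yields a = 2, b = 3.
So q(s) = 2s + 3.
Then q(2) = 7.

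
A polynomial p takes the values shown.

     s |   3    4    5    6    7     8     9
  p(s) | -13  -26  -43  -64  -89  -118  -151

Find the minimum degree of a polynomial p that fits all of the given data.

2

Forward differences of the values at s = 3, 4, 5, 6, 7, 8, 9:
  p  : -13  -26  -43  -64  -89  -118  -151
  Δ  : -13  -17  -21  -25  -29  -33
  Δ^2: -4  -4  -4  -4  -4
  Δ^3: 0  0  0  0
  Δ^4: 0  0  0
  Δ^5: 0  0
  Δ^6: 0
The second differences are constant (-4) and nonzero, while all higher differences vanish, so the minimal degree is 2.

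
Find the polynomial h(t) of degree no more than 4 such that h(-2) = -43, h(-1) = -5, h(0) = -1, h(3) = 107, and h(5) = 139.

h(t) = -t^4 + 5t^3 + 5t^2 + 3t - 1

Using the Lagrange interpolation formula with nodes -2, -1, 0, 3, 5:
  L_0(t) = (t + 1)t(t - 3)(t - 5) / 70
  L_1(t) = (t + 2)t(t - 3)(t - 5) / -24
  L_2(t) = (t + 2)(t + 1)(t - 3)(t - 5) / 30
  L_3(t) = (t + 2)(t + 1)t(t - 5) / -120
  L_4(t) = (t + 2)(t + 1)t(t - 3) / 420
Then h(t) = -43·L_0(t) - 5·L_1(t) - 1·L_2(t) + 107·L_3(t) + 139·L_4(t).
Expanding and collecting terms gives h(t) = -t^4 + 5t^3 + 5t^2 + 3t - 1.
Check: h(-1) = -5. ✓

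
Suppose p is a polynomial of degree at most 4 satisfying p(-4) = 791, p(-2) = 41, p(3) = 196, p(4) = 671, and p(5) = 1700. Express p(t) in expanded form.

Write p(t) = at^4 + bt^3 + ct^2 + dt + e. Substituting each data point gives a linear system:
  256a - 64b + 16c - 4d + e = 791
  16a - 8b + 4c - 2d + e = 41
  81a + 27b + 9c + 3d + e = 196
  256a + 64b + 16c + 4d + e = 671
  625a + 125b + 25c + 5d + e = 1700
Solving the system yields a = 3, b = -1, c = -2, d = 1, e = -5.
So p(t) = 3t^4 - t^3 - 2t^2 + t - 5.
Check: p(-4) = 791. ✓

p(t) = 3t^4 - t^3 - 2t^2 + t - 5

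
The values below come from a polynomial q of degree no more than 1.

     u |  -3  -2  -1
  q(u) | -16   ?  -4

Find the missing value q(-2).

-10

The 2 known points determine the degree-1 polynomial uniquely.
Write q(u) = au + b. Substituting each data point gives a linear system:
  -3a + b = -16
  -a + b = -4
Solving the system yields a = 6, b = 2.
So q(u) = 6u + 2.
Then q(-2) = -10.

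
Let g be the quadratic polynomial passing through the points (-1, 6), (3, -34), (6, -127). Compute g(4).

-59

Write g(u) = au^2 + bu + c. Substituting each data point gives a linear system:
  a - b + c = 6
  9a + 3b + c = -34
  36a + 6b + c = -127
Solving the system yields a = -3, b = -4, c = 5.
So g(u) = -3u² - 4u + 5.
Then g(4) = -59.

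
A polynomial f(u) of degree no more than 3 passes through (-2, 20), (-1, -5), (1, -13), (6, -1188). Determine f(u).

f(u) = -5u^3 - 3u^2 + u - 6

Using the Lagrange interpolation formula with nodes -2, -1, 1, 6:
  L_0(u) = (u + 1)(u - 1)(u - 6) / -24
  L_1(u) = (u + 2)(u - 1)(u - 6) / 14
  L_2(u) = (u + 2)(u + 1)(u - 6) / -30
  L_3(u) = (u + 2)(u + 1)(u - 1) / 280
Then f(u) = 20·L_0(u) - 5·L_1(u) - 13·L_2(u) - 1188·L_3(u).
Expanding and collecting terms gives f(u) = -5u^3 - 3u^2 + u - 6.
Check: f(-2) = 20. ✓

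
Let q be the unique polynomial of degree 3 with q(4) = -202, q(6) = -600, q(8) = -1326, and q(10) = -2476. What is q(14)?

Forward differences of the values at s = 4, 6, 8, 10:
  q  : -202  -600  -1326  -2476
  Δ  : -398  -726  -1150
  Δ^2: -328  -424
  Δ^3: -96
The third differences are constant, confirming degree 3.
Interpolating (Newton forward form) and evaluating at s = 14 gives q(14) = -6432.

-6432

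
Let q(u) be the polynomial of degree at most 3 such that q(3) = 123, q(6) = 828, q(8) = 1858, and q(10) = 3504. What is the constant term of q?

-6

Write q(u) = au^3 + bu^2 + cu + d. Substituting each data point gives a linear system:
  27a + 9b + 3c + d = 123
  216a + 36b + 6c + d = 828
  512a + 64b + 8c + d = 1858
  1000a + 100b + 10c + d = 3504
Solving the system yields a = 3, b = 5, c = 1, d = -6.
So q(u) = 3u^3 + 5u^2 + u - 6.
The constant term is -6.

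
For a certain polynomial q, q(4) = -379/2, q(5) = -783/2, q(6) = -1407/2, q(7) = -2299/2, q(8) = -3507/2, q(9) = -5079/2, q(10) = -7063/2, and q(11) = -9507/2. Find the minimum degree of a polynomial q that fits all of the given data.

3

Forward differences of the values at u = 4, 5, 6, 7, 8, 9, 10, 11:
  q  : -379/2  -783/2  -1407/2  -2299/2  -3507/2  -5079/2  -7063/2  -9507/2
  Δ  : -202  -312  -446  -604  -786  -992  -1222
  Δ^2: -110  -134  -158  -182  -206  -230
  Δ^3: -24  -24  -24  -24  -24
  Δ^4: 0  0  0  0
  Δ^5: 0  0  0
  Δ^6: 0  0
  Δ^7: 0
The third differences are constant (-24) and nonzero, while all higher differences vanish, so the minimal degree is 3.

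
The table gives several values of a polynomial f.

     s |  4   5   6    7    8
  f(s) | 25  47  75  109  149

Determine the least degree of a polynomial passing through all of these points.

Forward differences of the values at s = 4, 5, 6, 7, 8:
  f  : 25  47  75  109  149
  Δ  : 22  28  34  40
  Δ^2: 6  6  6
  Δ^3: 0  0
  Δ^4: 0
The second differences are constant (6) and nonzero, while all higher differences vanish, so the minimal degree is 2.

2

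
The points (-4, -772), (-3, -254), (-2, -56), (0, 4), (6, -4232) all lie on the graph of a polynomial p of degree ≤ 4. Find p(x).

Using the Lagrange interpolation formula with nodes -4, -3, -2, 0, 6:
  L_0(x) = (x + 3)(x + 2)x(x - 6) / 80
  L_1(x) = (x + 4)(x + 2)x(x - 6) / -27
  L_2(x) = (x + 4)(x + 3)x(x - 6) / 32
  L_3(x) = (x + 4)(x + 3)(x + 2)(x - 6) / -144
  L_4(x) = (x + 4)(x + 3)(x + 2)x / 4320
Then p(x) = -772·L_0(x) - 254·L_1(x) - 56·L_2(x) + 4·L_3(x) - 4232·L_4(x).
Expanding and collecting terms gives p(x) = -3x^4 - x^3 - 4x^2 + 2x + 4.
Check: p(6) = -4232. ✓

p(x) = -3x^4 - x^3 - 4x^2 + 2x + 4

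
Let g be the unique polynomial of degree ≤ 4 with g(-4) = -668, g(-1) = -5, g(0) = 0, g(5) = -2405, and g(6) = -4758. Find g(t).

Write g(t) = at^4 + bt^3 + ct^2 + dt + e. Substituting each data point gives a linear system:
  256a - 64b + 16c - 4d + e = -668
  a - b + c - d + e = -5
  e = 0
  625a + 125b + 25c + 5d + e = -2405
  1296a + 216b + 36c + 6d + e = -4758
Solving the system yields a = -3, b = -3, c = -6, d = -1, e = 0.
So g(t) = -3t⁴ - 3t³ - 6t² - t.
Check: g(-4) = -668. ✓

g(t) = -3t^4 - 3t^3 - 6t^2 - t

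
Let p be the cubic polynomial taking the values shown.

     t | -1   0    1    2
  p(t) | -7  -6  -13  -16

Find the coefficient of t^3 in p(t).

2

Write p(t) = at^3 + bt^2 + ct + d. Substituting each data point gives a linear system:
  -a + b - c + d = -7
  d = -6
  a + b + c + d = -13
  8a + 4b + 2c + d = -16
Solving the system yields a = 2, b = -4, c = -5, d = -6.
So p(t) = 2t^3 - 4t^2 - 5t - 6.
The leading coefficient is 2.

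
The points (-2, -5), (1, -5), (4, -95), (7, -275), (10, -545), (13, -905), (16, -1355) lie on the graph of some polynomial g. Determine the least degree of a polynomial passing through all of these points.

Forward differences of the values at n = -2, 1, 4, 7, 10, 13, 16:
  g  : -5  -5  -95  -275  -545  -905  -1355
  Δ  : 0  -90  -180  -270  -360  -450
  Δ^2: -90  -90  -90  -90  -90
  Δ^3: 0  0  0  0
  Δ^4: 0  0  0
  Δ^5: 0  0
  Δ^6: 0
The second differences are constant (-90) and nonzero, while all higher differences vanish, so the minimal degree is 2.

2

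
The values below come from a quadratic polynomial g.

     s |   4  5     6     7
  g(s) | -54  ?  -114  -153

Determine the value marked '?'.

-81

On equispaced nodes a degree-2 polynomial has vanishing third forward difference, so
  - g(4) + 3·g(5) - 3·g(6) + g(7) = 0.
Substituting the known values and solving for g(5):
  3·g(5) = -243
  g(5) = -81.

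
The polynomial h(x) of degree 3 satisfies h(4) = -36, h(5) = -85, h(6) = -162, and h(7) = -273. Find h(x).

h(x) = -x^3 + x^2 + 3x

Using the Lagrange interpolation formula with nodes 4, 5, 6, 7:
  L_0(x) = (x - 5)(x - 6)(x - 7) / -6
  L_1(x) = (x - 4)(x - 6)(x - 7) / 2
  L_2(x) = (x - 4)(x - 5)(x - 7) / -2
  L_3(x) = (x - 4)(x - 5)(x - 6) / 6
Then h(x) = -36·L_0(x) - 85·L_1(x) - 162·L_2(x) - 273·L_3(x).
Expanding and collecting terms gives h(x) = -x^3 + x^2 + 3x.
Check: h(7) = -273. ✓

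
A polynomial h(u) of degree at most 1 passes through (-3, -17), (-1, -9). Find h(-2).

-13

Write h(u) = au + b. Substituting each data point gives a linear system:
  -3a + b = -17
  -a + b = -9
Solving the system yields a = 4, b = -5.
So h(u) = 4u - 5.
Then h(-2) = -13.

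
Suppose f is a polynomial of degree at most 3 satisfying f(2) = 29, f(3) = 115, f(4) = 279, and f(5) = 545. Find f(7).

1479

Forward differences of the values at n = 2, 3, 4, 5:
  f  : 29  115  279  545
  Δ  : 86  164  266
  Δ^2: 78  102
  Δ^3: 24
The third differences are constant, confirming degree 3.
Interpolating (Newton forward form) and evaluating at n = 7 gives f(7) = 1479.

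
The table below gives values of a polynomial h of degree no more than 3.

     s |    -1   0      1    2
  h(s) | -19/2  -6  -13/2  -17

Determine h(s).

Write h(s) = as^3 + bs^2 + cs + d. Substituting each data point gives a linear system:
  -a + b - c + d = -19/2
  d = -6
  a + b + c + d = -13/2
  8a + 4b + 2c + d = -17
Solving the system yields a = -1, b = -2, c = 5/2, d = -6.
So h(s) = -s³ - 2s² + (5/2)s - 6.
Check: h(0) = -6. ✓

h(s) = -s^3 - 2s^2 + (5/2)s - 6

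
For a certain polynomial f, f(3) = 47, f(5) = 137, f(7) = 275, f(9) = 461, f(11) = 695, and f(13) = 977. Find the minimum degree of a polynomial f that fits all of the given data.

2

Forward differences of the values at s = 3, 5, 7, 9, 11, 13:
  f  : 47  137  275  461  695  977
  Δ  : 90  138  186  234  282
  Δ^2: 48  48  48  48
  Δ^3: 0  0  0
  Δ^4: 0  0
  Δ^5: 0
The second differences are constant (48) and nonzero, while all higher differences vanish, so the minimal degree is 2.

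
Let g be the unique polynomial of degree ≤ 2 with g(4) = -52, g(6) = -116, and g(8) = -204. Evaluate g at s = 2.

-12

Using the Lagrange interpolation formula with nodes 4, 6, 8:
  L_0(s) = (s - 6)(s - 8) / 8
  L_1(s) = (s - 4)(s - 8) / -4
  L_2(s) = (s - 4)(s - 6) / 8
Then g(s) = -52·L_0(s) - 116·L_1(s) - 204·L_2(s).
Expanding and collecting terms gives g(s) = -3s^2 - 2s + 4.
Evaluating at s = 2: g(2) = -12.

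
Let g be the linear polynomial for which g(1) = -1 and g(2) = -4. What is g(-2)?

Using the Lagrange interpolation formula with nodes 1, 2:
  L_0(s) = (s - 2) / -1
  L_1(s) = (s - 1) / 1
Then g(s) = -1·L_0(s) - 4·L_1(s).
Expanding and collecting terms gives g(s) = -3s + 2.
Evaluating at s = -2: g(-2) = 8.

8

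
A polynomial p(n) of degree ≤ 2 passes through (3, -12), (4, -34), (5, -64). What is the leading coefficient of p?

Write p(n) = an^2 + bn + c. Substituting each data point gives a linear system:
  9a + 3b + c = -12
  16a + 4b + c = -34
  25a + 5b + c = -64
Solving the system yields a = -4, b = 6, c = 6.
So p(n) = -4n² + 6n + 6.
The leading coefficient is -4.

-4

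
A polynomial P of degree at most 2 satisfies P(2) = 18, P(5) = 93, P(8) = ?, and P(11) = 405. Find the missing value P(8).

On equispaced nodes a degree-2 polynomial has vanishing third forward difference, so
  - P(2) + 3·P(5) - 3·P(8) + P(11) = 0.
Substituting the known values and solving for P(8):
  -3·P(8) = -666
  P(8) = 222.

222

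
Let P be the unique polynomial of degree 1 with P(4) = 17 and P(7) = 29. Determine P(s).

P(s) = 4s + 1

Write P(s) = as + b. Substituting each data point gives a linear system:
  4a + b = 17
  7a + b = 29
Solving the system yields a = 4, b = 1.
So P(s) = 4s + 1.
Check: P(7) = 29. ✓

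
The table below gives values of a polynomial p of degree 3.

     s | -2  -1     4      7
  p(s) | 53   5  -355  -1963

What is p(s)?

p(s) = -6s^3 + 2s^2 - 3

Write p(s) = as^3 + bs^2 + cs + d. Substituting each data point gives a linear system:
  -8a + 4b - 2c + d = 53
  -a + b - c + d = 5
  64a + 16b + 4c + d = -355
  343a + 49b + 7c + d = -1963
Solving the system yields a = -6, b = 2, c = 0, d = -3.
So p(s) = -6s^3 + 2s^2 - 3.
Check: p(-1) = 5. ✓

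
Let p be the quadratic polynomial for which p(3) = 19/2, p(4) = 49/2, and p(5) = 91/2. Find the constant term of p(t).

Write p(t) = at^2 + bt + c. Substituting each data point gives a linear system:
  9a + 3b + c = 19/2
  16a + 4b + c = 49/2
  25a + 5b + c = 91/2
Solving the system yields a = 3, b = -6, c = 1/2.
So p(t) = 3t^2 - 6t + 1/2.
The constant term is 1/2.

1/2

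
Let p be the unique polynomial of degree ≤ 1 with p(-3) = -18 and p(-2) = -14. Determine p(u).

p(u) = 4u - 6

Write p(u) = au + b. Substituting each data point gives a linear system:
  -3a + b = -18
  -2a + b = -14
Solving the system yields a = 4, b = -6.
So p(u) = 4u - 6.
Check: p(-2) = -14. ✓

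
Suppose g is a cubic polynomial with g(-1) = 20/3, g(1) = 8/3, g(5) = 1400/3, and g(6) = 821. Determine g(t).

Using the Lagrange interpolation formula with nodes -1, 1, 5, 6:
  L_0(t) = (t - 1)(t - 5)(t - 6) / -84
  L_1(t) = (t + 1)(t - 5)(t - 6) / 40
  L_2(t) = (t + 1)(t - 1)(t - 6) / -24
  L_3(t) = (t + 1)(t - 1)(t - 5) / 35
Then g(t) = 20/3·L_0(t) + 8/3·L_1(t) + 1400/3·L_2(t) + 821·L_3(t).
Expanding and collecting terms gives g(t) = 4t³ - (1/3)t² - 6t + 5.
Check: g(-1) = 20/3. ✓

g(t) = 4t^3 - (1/3)t^2 - 6t + 5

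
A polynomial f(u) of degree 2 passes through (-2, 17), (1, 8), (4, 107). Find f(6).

233

Using the Lagrange interpolation formula with nodes -2, 1, 4:
  L_0(u) = (u - 1)(u - 4) / 18
  L_1(u) = (u + 2)(u - 4) / -9
  L_2(u) = (u + 2)(u - 1) / 18
Then f(u) = 17·L_0(u) + 8·L_1(u) + 107·L_2(u).
Expanding and collecting terms gives f(u) = 6u² + 3u - 1.
Evaluating at u = 6: f(6) = 233.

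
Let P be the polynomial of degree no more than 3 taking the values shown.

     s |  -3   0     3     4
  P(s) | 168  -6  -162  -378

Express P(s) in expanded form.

P(s) = -6s^3 + s^2 - s - 6

Using the Lagrange interpolation formula with nodes -3, 0, 3, 4:
  L_0(s) = s(s - 3)(s - 4) / -126
  L_1(s) = (s + 3)(s - 3)(s - 4) / 36
  L_2(s) = (s + 3)s(s - 4) / -18
  L_3(s) = (s + 3)s(s - 3) / 28
Then P(s) = 168·L_0(s) - 6·L_1(s) - 162·L_2(s) - 378·L_3(s).
Expanding and collecting terms gives P(s) = -6s^3 + s^2 - s - 6.
Check: P(-3) = 168. ✓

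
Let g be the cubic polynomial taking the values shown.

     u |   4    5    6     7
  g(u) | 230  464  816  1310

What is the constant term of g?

Write g(u) = au^3 + bu^2 + cu + d. Substituting each data point gives a linear system:
  64a + 16b + 4c + d = 230
  125a + 25b + 5c + d = 464
  216a + 36b + 6c + d = 816
  343a + 49b + 7c + d = 1310
Solving the system yields a = 4, b = -1, c = -1, d = -6.
So g(u) = 4u^3 - u^2 - u - 6.
The constant term is -6.

-6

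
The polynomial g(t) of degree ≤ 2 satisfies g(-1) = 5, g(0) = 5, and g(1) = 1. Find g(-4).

Write g(t) = at^2 + bt + c. Substituting each data point gives a linear system:
  a - b + c = 5
  c = 5
  a + b + c = 1
Solving the system yields a = -2, b = -2, c = 5.
So g(t) = -2t^2 - 2t + 5.
Then g(-4) = -19.

-19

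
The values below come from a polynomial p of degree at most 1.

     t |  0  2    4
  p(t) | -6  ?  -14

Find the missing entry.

-10

The 2 known points determine the degree-1 polynomial uniquely.
Write p(t) = at + b. Substituting each data point gives a linear system:
  b = -6
  4a + b = -14
Solving the system yields a = -2, b = -6.
So p(t) = -2t - 6.
Then p(2) = -10.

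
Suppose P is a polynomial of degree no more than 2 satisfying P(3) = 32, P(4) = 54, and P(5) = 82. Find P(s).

Write P(s) = as^2 + bs + c. Substituting each data point gives a linear system:
  9a + 3b + c = 32
  16a + 4b + c = 54
  25a + 5b + c = 82
Solving the system yields a = 3, b = 1, c = 2.
So P(s) = 3s² + s + 2.
Check: P(3) = 32. ✓

P(s) = 3s^2 + s + 2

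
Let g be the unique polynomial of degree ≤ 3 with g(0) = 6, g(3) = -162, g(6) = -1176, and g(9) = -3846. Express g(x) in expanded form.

Using the Lagrange interpolation formula with nodes 0, 3, 6, 9:
  L_0(x) = (x - 3)(x - 6)(x - 9) / -162
  L_1(x) = x(x - 6)(x - 9) / 54
  L_2(x) = x(x - 3)(x - 9) / -54
  L_3(x) = x(x - 3)(x - 6) / 162
Then g(x) = 6·L_0(x) - 162·L_1(x) - 1176·L_2(x) - 3846·L_3(x).
Expanding and collecting terms gives g(x) = -5x^3 - 2x^2 - 5x + 6.
Check: g(6) = -1176. ✓

g(x) = -5x^3 - 2x^2 - 5x + 6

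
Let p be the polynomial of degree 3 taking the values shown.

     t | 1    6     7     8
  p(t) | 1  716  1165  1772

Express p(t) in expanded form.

Using the Lagrange interpolation formula with nodes 1, 6, 7, 8:
  L_0(t) = (t - 6)(t - 7)(t - 8) / -210
  L_1(t) = (t - 1)(t - 7)(t - 8) / 10
  L_2(t) = (t - 1)(t - 6)(t - 8) / -6
  L_3(t) = (t - 1)(t - 6)(t - 7) / 14
Then p(t) = 1·L_0(t) + 716·L_1(t) + 1165·L_2(t) + 1772·L_3(t).
Expanding and collecting terms gives p(t) = 4t³ - 5t² + 6t - 4.
Check: p(7) = 1165. ✓

p(t) = 4t^3 - 5t^2 + 6t - 4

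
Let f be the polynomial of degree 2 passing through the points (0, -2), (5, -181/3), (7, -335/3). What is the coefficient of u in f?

Write f(u) = au^2 + bu + c. Substituting each data point gives a linear system:
  c = -2
  25a + 5b + c = -181/3
  49a + 7b + c = -335/3
Solving the system yields a = -2, b = -5/3, c = -2.
So f(u) = -2u² - (5/3)u - 2.
The coefficient of u is -5/3.

-5/3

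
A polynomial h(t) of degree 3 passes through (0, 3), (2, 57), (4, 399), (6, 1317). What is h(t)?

Write h(t) = at^3 + bt^2 + ct + d. Substituting each data point gives a linear system:
  d = 3
  8a + 4b + 2c + d = 57
  64a + 16b + 4c + d = 399
  216a + 36b + 6c + d = 1317
Solving the system yields a = 6, b = 0, c = 3, d = 3.
So h(t) = 6t³ + 3t + 3.
Check: h(0) = 3. ✓

h(t) = 6t^3 + 3t + 3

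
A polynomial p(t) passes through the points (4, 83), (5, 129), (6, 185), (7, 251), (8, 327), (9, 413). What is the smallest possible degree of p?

2

Forward differences of the values at t = 4, 5, 6, 7, 8, 9:
  p  : 83  129  185  251  327  413
  Δ  : 46  56  66  76  86
  Δ^2: 10  10  10  10
  Δ^3: 0  0  0
  Δ^4: 0  0
  Δ^5: 0
The second differences are constant (10) and nonzero, while all higher differences vanish, so the minimal degree is 2.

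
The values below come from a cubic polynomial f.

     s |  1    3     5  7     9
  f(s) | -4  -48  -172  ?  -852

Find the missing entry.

-424

On equispaced nodes a degree-3 polynomial has vanishing fourth forward difference, so
  f(1) - 4·f(3) + 6·f(5) - 4·f(7) + f(9) = 0.
Substituting the known values and solving for f(7):
  -4·f(7) = 1696
  f(7) = -424.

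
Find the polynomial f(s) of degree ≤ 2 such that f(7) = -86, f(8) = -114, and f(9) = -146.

Write f(s) = as^2 + bs + c. Substituting each data point gives a linear system:
  49a + 7b + c = -86
  64a + 8b + c = -114
  81a + 9b + c = -146
Solving the system yields a = -2, b = 2, c = -2.
So f(s) = -2s^2 + 2s - 2.
Check: f(9) = -146. ✓

f(s) = -2s^2 + 2s - 2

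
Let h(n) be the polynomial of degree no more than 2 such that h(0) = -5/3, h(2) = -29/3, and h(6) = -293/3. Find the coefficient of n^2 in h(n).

-3

Write h(n) = an^2 + bn + c. Substituting each data point gives a linear system:
  c = -5/3
  4a + 2b + c = -29/3
  36a + 6b + c = -293/3
Solving the system yields a = -3, b = 2, c = -5/3.
So h(n) = -3n^2 + 2n - 5/3.
The leading coefficient is -3.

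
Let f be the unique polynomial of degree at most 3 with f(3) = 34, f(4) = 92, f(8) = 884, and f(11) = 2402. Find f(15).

6274

Using the Lagrange interpolation formula with nodes 3, 4, 8, 11:
  L_0(t) = (t - 4)(t - 8)(t - 11) / -40
  L_1(t) = (t - 3)(t - 8)(t - 11) / 28
  L_2(t) = (t - 3)(t - 4)(t - 11) / -60
  L_3(t) = (t - 3)(t - 4)(t - 8) / 168
Then f(t) = 34·L_0(t) + 92·L_1(t) + 884·L_2(t) + 2402·L_3(t).
Expanding and collecting terms gives f(t) = 2t^3 - 2t^2 - 2t + 4.
Evaluating at t = 15: f(15) = 6274.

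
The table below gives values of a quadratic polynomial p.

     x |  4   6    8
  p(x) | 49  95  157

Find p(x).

p(x) = 2x^2 + 3x + 5

Using the Lagrange interpolation formula with nodes 4, 6, 8:
  L_0(x) = (x - 6)(x - 8) / 8
  L_1(x) = (x - 4)(x - 8) / -4
  L_2(x) = (x - 4)(x - 6) / 8
Then p(x) = 49·L_0(x) + 95·L_1(x) + 157·L_2(x).
Expanding and collecting terms gives p(x) = 2x^2 + 3x + 5.
Check: p(4) = 49. ✓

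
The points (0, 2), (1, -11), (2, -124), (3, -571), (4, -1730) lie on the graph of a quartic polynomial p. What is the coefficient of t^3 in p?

-3

Write p(t) = at^4 + bt^3 + ct^2 + dt + e. Substituting each data point gives a linear system:
  e = 2
  a + b + c + d + e = -11
  16a + 8b + 4c + 2d + e = -124
  81a + 27b + 9c + 3d + e = -571
  256a + 64b + 16c + 4d + e = -1730
Solving the system yields a = -6, b = -3, c = 1, d = -5, e = 2.
So p(t) = -6t⁴ - 3t³ + t² - 5t + 2.
The coefficient of t^3 is -3.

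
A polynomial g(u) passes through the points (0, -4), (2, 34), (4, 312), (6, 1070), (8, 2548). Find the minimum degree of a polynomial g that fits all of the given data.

3

Forward differences of the values at u = 0, 2, 4, 6, 8:
  g  : -4  34  312  1070  2548
  Δ  : 38  278  758  1478
  Δ^2: 240  480  720
  Δ^3: 240  240
  Δ^4: 0
The third differences are constant (240) and nonzero, while all higher differences vanish, so the minimal degree is 3.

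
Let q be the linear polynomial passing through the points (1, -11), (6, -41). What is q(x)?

Write q(x) = ax + b. Substituting each data point gives a linear system:
  a + b = -11
  6a + b = -41
Solving the system yields a = -6, b = -5.
So q(x) = -6x - 5.
Check: q(1) = -11. ✓

q(x) = -6x - 5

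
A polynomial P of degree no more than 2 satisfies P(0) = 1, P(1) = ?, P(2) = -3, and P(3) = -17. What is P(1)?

On equispaced nodes a degree-2 polynomial has vanishing third forward difference, so
  - P(0) + 3·P(1) - 3·P(2) + P(3) = 0.
Substituting the known values and solving for P(1):
  3·P(1) = 9
  P(1) = 3.

3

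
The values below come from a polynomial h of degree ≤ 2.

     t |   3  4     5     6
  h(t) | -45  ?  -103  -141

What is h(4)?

-71

The 3 known points determine the degree-2 polynomial uniquely.
Write h(t) = at^2 + bt + c. Substituting each data point gives a linear system:
  9a + 3b + c = -45
  25a + 5b + c = -103
  36a + 6b + c = -141
Solving the system yields a = -3, b = -5, c = -3.
So h(t) = -3t^2 - 5t - 3.
Then h(4) = -71.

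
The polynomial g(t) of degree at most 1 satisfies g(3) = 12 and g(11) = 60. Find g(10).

54

Write g(t) = at + b. Substituting each data point gives a linear system:
  3a + b = 12
  11a + b = 60
Solving the system yields a = 6, b = -6.
So g(t) = 6t - 6.
Then g(10) = 54.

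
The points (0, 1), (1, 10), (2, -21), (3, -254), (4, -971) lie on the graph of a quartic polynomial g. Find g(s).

Using the Lagrange interpolation formula with nodes 0, 1, 2, 3, 4:
  L_0(s) = (s - 1)(s - 2)(s - 3)(s - 4) / 24
  L_1(s) = s(s - 2)(s - 3)(s - 4) / -6
  L_2(s) = s(s - 1)(s - 3)(s - 4) / 4
  L_3(s) = s(s - 1)(s - 2)(s - 4) / -6
  L_4(s) = s(s - 1)(s - 2)(s - 3) / 24
Then g(s) = 1·L_0(s) + 10·L_1(s) - 21·L_2(s) - 254·L_3(s) - 971·L_4(s).
Expanding and collecting terms gives g(s) = -5s⁴ + 3s³ + 6s² + 5s + 1.
Check: g(1) = 10. ✓

g(s) = -5s^4 + 3s^3 + 6s^2 + 5s + 1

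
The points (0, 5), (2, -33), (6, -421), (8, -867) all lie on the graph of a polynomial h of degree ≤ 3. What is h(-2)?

3

Using the Lagrange interpolation formula with nodes 0, 2, 6, 8:
  L_0(n) = (n - 2)(n - 6)(n - 8) / -96
  L_1(n) = n(n - 6)(n - 8) / 48
  L_2(n) = n(n - 2)(n - 8) / -48
  L_3(n) = n(n - 2)(n - 6) / 96
Then h(n) = 5·L_0(n) - 33·L_1(n) - 421·L_2(n) - 867·L_3(n).
Expanding and collecting terms gives h(n) = -n³ - 5n² - 5n + 5.
Evaluating at n = -2: h(-2) = 3.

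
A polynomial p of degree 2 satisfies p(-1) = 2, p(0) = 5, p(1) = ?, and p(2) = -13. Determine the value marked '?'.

0

On equispaced nodes a degree-2 polynomial has vanishing third forward difference, so
  - p(-1) + 3·p(0) - 3·p(1) + p(2) = 0.
Substituting the known values and solving for p(1):
  -3·p(1) = 0
  p(1) = 0.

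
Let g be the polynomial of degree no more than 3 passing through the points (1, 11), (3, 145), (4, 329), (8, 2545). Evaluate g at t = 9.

Write g(t) = at^3 + bt^2 + ct + d. Substituting each data point gives a linear system:
  a + b + c + d = 11
  27a + 9b + 3c + d = 145
  64a + 16b + 4c + d = 329
  512a + 64b + 8c + d = 2545
Solving the system yields a = 5, b = -1, c = 6, d = 1.
So g(t) = 5t^3 - t^2 + 6t + 1.
Then g(9) = 3619.

3619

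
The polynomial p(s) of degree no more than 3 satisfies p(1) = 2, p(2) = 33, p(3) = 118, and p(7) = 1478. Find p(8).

Write p(s) = as^3 + bs^2 + cs + d. Substituting each data point gives a linear system:
  a + b + c + d = 2
  8a + 4b + 2c + d = 33
  27a + 9b + 3c + d = 118
  343a + 49b + 7c + d = 1478
Solving the system yields a = 4, b = 3, c = -6, d = 1.
So p(s) = 4s^3 + 3s^2 - 6s + 1.
Then p(8) = 2193.

2193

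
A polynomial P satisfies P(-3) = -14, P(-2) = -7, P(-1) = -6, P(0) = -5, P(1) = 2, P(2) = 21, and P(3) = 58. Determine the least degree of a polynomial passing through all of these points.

3

Forward differences of the values at s = -3, -2, -1, 0, 1, 2, 3:
  P  : -14  -7  -6  -5  2  21  58
  Δ  : 7  1  1  7  19  37
  Δ^2: -6  0  6  12  18
  Δ^3: 6  6  6  6
  Δ^4: 0  0  0
  Δ^5: 0  0
  Δ^6: 0
The third differences are constant (6) and nonzero, while all higher differences vanish, so the minimal degree is 3.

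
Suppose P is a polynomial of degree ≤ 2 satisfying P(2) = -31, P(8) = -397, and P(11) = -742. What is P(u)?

P(u) = -6u^2 - u - 5

Write P(u) = au^2 + bu + c. Substituting each data point gives a linear system:
  4a + 2b + c = -31
  64a + 8b + c = -397
  121a + 11b + c = -742
Solving the system yields a = -6, b = -1, c = -5.
So P(u) = -6u^2 - u - 5.
Check: P(11) = -742. ✓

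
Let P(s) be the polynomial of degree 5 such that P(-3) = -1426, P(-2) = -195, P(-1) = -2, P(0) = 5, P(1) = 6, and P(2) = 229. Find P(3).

Forward differences of the values at s = -3, -2, -1, 0, 1, 2:
  P  : -1426  -195  -2  5  6  229
  Δ  : 1231  193  7  1  223
  Δ^2: -1038  -186  -6  222
  Δ^3: 852  180  228
  Δ^4: -672  48
  Δ^5: 720
The fifth differences are constant, confirming degree 5.
Interpolating (Newton forward form) and evaluating at s = 3 gives P(3) = 1670.

1670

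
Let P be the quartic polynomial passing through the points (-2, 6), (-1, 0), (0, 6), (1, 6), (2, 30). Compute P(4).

Write P(t) = at^4 + bt^3 + ct^2 + dt + e. Substituting each data point gives a linear system:
  16a - 8b + 4c - 2d + e = 6
  a - b + c - d + e = 0
  e = 6
  a + b + c + d + e = 6
  16a + 8b + 4c + 2d + e = 30
Solving the system yields a = 2, b = 1, c = -5, d = 2, e = 6.
So P(t) = 2t^4 + t^3 - 5t^2 + 2t + 6.
Then P(4) = 510.

510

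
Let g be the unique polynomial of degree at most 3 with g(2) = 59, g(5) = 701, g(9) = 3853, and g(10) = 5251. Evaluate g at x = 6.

1183

Using the Lagrange interpolation formula with nodes 2, 5, 9, 10:
  L_0(x) = (x - 5)(x - 9)(x - 10) / -168
  L_1(x) = (x - 2)(x - 9)(x - 10) / 60
  L_2(x) = (x - 2)(x - 5)(x - 10) / -28
  L_3(x) = (x - 2)(x - 5)(x - 9) / 40
Then g(x) = 59·L_0(x) + 701·L_1(x) + 3853·L_2(x) + 5251·L_3(x).
Expanding and collecting terms gives g(x) = 5x^3 + 2x^2 + 5x + 1.
Evaluating at x = 6: g(6) = 1183.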